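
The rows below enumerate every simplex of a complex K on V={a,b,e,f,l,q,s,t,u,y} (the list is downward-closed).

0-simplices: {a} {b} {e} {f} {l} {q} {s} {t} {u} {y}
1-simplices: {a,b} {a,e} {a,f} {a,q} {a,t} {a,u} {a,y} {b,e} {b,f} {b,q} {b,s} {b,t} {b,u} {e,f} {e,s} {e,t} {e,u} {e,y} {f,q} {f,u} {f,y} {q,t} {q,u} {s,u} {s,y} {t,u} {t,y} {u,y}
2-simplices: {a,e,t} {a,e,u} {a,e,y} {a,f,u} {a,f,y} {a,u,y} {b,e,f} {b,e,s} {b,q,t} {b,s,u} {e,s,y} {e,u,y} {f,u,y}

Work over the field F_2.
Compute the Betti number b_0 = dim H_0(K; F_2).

b_0=2

n_0=10 n_1=28 n_2=13  [Z2]
∂1: piv[ab,ae,af,aq,at,au,ay,bs] rk=8  ker:be,bf,bq,bt,bu,ef,es,et,eu,ey,fq,fu,fy,qt,qu,su,sy,tu,ty,uy
∂2: piv[aet,aeu,aey,afu,afy,auy,bef,bes,bqt,bsu,esy] rk=11  ker:euy,fuy
b_0=(10−0)−8=2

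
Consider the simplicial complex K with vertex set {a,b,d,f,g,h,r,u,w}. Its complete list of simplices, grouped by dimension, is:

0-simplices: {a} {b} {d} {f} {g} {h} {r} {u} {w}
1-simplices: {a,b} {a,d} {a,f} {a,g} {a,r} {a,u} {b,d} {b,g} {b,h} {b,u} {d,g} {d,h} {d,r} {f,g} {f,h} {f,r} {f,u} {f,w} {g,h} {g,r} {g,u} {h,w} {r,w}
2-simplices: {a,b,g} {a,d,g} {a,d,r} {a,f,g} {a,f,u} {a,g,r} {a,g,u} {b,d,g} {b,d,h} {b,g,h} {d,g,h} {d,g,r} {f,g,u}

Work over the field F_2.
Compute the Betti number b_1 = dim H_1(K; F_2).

n_0=9 n_1=23 n_2=13  [Z2]
∂1: piv[ab,ad,af,ag,ar,au,bh,fw] rk=8  ker:bd,bg,bu,dg,dh,dr,fg,fh,fr,fu,gh,gr,gu,hw,rw
∂2: piv[abg,adg,adr,afg,afu,agr,agu,bdg,bdh,bgh] rk=10  ker:dgh,dgr,fgu
b_1=(23−8)−10=5

b_1=5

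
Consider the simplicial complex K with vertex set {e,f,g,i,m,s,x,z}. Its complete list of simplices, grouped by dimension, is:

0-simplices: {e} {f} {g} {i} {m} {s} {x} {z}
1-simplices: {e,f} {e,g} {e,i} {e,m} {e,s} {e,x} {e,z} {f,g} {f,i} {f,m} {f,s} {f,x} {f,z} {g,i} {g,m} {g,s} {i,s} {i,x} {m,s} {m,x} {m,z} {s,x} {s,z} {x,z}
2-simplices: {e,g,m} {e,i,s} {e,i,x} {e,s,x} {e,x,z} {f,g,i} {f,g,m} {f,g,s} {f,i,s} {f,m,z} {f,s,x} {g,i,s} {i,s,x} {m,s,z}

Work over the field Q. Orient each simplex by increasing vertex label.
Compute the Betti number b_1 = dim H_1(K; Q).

n_0=8 n_1=24 n_2=14  [Q]
∂1: piv[ef,eg,ei,em,es,ex,ez] rk=7  ker:fg,fi,fm,fs,fx,fz,gi,gm,gs,is,ix,ms,mx,mz,sx,sz,xz
∂2: piv[egm,eis,eix,esx,exz,fgi,fgm,fgs,fis,fmz,fsx,msz] rk=12  ker:gis,isx
b_1=(24−7)−12=5

b_1=5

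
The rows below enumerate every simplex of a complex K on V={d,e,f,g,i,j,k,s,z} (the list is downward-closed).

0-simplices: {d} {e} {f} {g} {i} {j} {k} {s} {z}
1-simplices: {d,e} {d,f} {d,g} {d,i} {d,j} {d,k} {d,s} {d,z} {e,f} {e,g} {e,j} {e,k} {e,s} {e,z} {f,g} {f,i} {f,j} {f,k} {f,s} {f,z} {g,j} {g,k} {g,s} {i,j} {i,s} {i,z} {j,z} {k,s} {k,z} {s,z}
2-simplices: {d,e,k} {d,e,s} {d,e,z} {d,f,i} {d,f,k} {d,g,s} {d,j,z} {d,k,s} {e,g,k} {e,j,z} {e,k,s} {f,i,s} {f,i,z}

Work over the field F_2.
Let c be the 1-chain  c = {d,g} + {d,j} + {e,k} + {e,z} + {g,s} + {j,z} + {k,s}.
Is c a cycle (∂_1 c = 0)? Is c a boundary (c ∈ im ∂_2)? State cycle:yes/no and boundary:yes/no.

cycle:yes boundary:yes

n_0=9 n_1=30 n_2=13  [Z2]
∂1: piv[de,df,dg,di,dj,dk,ds,dz] rk=8  ker:ef,eg,ej,ek,es,ez,fg,fi,fj,fk,fs,fz,gj,gk,gs,ij,is,iz,jz,ks,kz,sz
∂2: piv[dek,des,dez,dfi,dfk,dgs,djz,dks,egk,ejz,fis,fiz] rk=12  ker:eks
∂1c = 0
c vs im∂2: reduces to 0 ⇒ boundary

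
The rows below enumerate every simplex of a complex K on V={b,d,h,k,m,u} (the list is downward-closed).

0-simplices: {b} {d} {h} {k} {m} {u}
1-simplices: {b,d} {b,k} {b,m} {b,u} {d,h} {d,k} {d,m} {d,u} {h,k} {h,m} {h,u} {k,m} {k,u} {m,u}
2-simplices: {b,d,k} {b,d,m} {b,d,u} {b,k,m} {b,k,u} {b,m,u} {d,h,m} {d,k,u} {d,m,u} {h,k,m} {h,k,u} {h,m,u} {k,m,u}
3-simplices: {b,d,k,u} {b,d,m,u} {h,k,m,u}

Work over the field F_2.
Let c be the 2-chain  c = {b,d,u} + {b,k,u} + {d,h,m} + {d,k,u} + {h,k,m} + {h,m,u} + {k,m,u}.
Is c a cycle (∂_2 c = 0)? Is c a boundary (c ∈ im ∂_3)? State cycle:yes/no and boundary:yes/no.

n_0=6 n_1=14 n_2=13 n_3=3  [Z2]
∂1: piv[bd,bk,bm,bu,dh] rk=5  ker:dk,dm,du,hk,hm,hu,km,ku,mu
∂2: piv[bdk,bdm,bdu,bkm,bku,bmu,dhm,hkm,hku] rk=9  ker:dku,dmu,hmu,kmu
∂3: piv[bdku,bdmu,hkmu] rk=3
∂2c = {b,d} + {b,k} + {d,h} + {d,k} + {d,m} + {h,k} + {h,m} + {h,u} + {k,u}

cycle:no boundary:no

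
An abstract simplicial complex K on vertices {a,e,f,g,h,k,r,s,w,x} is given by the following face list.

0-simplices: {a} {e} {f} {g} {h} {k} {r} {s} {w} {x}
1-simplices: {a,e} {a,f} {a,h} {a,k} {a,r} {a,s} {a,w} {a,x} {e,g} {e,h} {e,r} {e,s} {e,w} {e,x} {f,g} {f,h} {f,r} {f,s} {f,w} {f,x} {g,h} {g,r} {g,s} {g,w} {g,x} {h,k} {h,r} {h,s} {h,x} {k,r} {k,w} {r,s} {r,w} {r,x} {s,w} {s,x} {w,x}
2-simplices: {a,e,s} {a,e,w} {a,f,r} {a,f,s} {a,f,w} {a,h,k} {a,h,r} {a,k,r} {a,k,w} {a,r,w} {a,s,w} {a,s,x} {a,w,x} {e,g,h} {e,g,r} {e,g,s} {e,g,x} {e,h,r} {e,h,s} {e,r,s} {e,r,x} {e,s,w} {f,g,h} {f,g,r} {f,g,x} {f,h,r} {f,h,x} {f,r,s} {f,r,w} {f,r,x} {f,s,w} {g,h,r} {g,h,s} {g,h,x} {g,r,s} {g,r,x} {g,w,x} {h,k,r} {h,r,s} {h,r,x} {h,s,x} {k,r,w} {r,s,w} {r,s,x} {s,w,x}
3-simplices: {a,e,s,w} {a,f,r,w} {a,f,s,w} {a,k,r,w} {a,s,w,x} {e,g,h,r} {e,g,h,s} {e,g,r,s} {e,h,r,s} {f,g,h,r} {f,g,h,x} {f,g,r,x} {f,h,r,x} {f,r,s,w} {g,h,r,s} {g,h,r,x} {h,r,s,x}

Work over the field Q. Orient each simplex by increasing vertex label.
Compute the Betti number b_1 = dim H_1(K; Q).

b_1=0

n_0=10 n_1=37 n_2=45 n_3=17  [Q]
∂1: piv[ae,af,ah,ak,ar,as,aw,ax,eg] rk=9  ker:eh,er,es,ew,ex,fg,fh,fr,fs,fw,fx,gh,gr,gs,gw,gx,hk,hr,hs,hx,kr,kw,rs,rw,rx,sw,sx,wx
∂2: piv[aes,aew,afr,afs,afw,ahk,ahr,akr,akw,arw,asw,asx,awx,egh,egr,egs,egx,ehr,ehs,ers,erx,fgh,fgr,fgx,fhx,frs,gwx,hsx] rk=28  ker:esw,fhr,frw,frx,fsw,ghr,ghs,ghx,grs,grx,hkr,hrs,hrx,krw,rsw,rsx,swx
∂3: piv[aesw,afrw,afsw,akrw,aswx,eghr,eghs,egrs,ehrs,fghr,fghx,fgrx,fhrx,frsw,hrsx] rk=15  ker:ghrs,ghrx
b_1=(37−9)−28=0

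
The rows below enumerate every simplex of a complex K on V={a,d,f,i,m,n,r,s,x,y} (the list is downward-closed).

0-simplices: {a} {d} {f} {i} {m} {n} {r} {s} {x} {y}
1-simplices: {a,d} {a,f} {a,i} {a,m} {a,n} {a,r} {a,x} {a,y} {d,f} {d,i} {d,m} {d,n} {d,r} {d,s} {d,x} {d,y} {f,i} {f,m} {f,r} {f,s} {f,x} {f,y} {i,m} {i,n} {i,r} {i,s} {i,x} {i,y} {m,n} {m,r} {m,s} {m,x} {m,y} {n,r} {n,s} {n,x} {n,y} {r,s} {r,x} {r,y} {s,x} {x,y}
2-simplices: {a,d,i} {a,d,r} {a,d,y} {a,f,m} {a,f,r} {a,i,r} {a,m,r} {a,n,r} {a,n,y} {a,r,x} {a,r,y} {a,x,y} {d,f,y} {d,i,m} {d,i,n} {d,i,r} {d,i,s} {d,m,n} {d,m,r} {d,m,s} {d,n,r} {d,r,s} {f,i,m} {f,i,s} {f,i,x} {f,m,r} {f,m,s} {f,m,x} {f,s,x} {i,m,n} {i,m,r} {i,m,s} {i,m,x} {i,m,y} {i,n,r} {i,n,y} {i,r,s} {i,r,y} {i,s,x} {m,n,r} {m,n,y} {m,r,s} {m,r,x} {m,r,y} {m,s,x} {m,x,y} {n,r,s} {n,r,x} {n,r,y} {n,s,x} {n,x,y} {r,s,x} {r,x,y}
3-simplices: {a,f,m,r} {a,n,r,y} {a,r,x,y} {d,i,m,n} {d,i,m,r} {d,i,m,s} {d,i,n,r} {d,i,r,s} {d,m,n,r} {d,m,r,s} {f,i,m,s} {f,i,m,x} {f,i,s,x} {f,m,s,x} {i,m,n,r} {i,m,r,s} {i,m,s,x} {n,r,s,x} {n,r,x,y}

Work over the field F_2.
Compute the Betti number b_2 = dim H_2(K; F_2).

n_0=10 n_1=42 n_2=53 n_3=19  [Z2]
∂1: piv[ad,af,ai,am,an,ar,ax,ay,ds] rk=9  ker:df,di,dm,dn,dr,dx,dy,fi,fm,fr,fs,fx,fy,im,in,ir,is,ix,iy,mn,mr,ms,mx,my,nr,ns,nx,ny,rs,rx,ry,sx,xy
∂2: piv[adi,adr,ady,afm,afr,air,amr,anr,any,arx,ary,axy,dfy,dim,din,dis,dmn,dmr,dms,dnr,drs,fim,fis,fix,fmx,fsx,imy,iny,mrx,nrs,nrx] rk=31  ker:dir,fmr,fms,imn,imr,ims,imx,inr,irs,iry,isx,mnr,mny,mrs,mry,msx,mxy,nry,nsx,nxy,rsx,rxy
∂3: piv[afmr,anry,arxy,dimn,dimr,dims,dinr,dirs,dmnr,dmrs,fims,fimx,fisx,fmsx,nrsx,nrxy] rk=16  ker:imnr,imrs,imsx
b_2=(53−31)−16=6

b_2=6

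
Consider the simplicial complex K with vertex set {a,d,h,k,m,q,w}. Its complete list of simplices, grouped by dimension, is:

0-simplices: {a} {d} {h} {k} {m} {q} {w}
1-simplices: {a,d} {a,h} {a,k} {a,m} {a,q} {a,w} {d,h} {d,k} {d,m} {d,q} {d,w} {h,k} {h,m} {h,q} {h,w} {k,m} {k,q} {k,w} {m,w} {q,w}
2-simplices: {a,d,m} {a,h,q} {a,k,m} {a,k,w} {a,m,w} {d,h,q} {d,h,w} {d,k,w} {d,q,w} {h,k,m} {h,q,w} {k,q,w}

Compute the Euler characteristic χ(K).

n_0=7 n_1=20 n_2=12
χ=+7−20+12=-1

χ(K)=-1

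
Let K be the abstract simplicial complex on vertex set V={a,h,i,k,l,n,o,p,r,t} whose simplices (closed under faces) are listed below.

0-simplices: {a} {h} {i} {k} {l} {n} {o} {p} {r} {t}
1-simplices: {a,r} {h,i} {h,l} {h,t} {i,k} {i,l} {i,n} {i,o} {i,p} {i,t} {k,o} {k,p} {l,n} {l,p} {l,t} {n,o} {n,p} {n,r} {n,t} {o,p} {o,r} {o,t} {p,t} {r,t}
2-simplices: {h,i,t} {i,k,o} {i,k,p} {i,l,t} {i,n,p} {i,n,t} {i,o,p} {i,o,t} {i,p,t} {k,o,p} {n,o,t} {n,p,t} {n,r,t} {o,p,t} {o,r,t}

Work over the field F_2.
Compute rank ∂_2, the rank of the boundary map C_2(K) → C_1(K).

rank∂_2=12

n_0=10 n_1=24 n_2=15  [Z2]
∂1: piv[ar,hi,hl,ht,ik,in,io,ip,nr] rk=9  ker:il,it,ko,kp,ln,lp,lt,no,np,nt,op,or,ot,pt,rt
∂2: piv[hit,iko,ikp,ilt,inp,int,iop,iot,ipt,not,nrt,ort] rk=12  ker:kop,npt,opt
rk∂_2=12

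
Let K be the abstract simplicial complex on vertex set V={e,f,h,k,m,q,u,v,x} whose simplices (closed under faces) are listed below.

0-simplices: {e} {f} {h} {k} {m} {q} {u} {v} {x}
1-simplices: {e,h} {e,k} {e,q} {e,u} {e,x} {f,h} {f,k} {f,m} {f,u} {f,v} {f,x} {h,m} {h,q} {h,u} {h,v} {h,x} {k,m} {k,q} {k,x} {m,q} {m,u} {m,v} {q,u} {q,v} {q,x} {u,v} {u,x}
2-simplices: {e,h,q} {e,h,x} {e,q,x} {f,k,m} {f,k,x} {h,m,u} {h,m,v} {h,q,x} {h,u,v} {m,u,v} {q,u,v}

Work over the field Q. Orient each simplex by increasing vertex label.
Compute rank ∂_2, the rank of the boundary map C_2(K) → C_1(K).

n_0=9 n_1=27 n_2=11  [Q]
∂1: piv[eh,ek,eq,eu,ex,fh,fm,fv] rk=8  ker:fk,fu,fx,hm,hq,hu,hv,hx,km,kq,kx,mq,mu,mv,qu,qv,qx,uv,ux
∂2: piv[ehq,ehx,eqx,fkm,fkx,hmu,hmv,huv,quv] rk=9  ker:hqx,muv
rk∂_2=9

rank∂_2=9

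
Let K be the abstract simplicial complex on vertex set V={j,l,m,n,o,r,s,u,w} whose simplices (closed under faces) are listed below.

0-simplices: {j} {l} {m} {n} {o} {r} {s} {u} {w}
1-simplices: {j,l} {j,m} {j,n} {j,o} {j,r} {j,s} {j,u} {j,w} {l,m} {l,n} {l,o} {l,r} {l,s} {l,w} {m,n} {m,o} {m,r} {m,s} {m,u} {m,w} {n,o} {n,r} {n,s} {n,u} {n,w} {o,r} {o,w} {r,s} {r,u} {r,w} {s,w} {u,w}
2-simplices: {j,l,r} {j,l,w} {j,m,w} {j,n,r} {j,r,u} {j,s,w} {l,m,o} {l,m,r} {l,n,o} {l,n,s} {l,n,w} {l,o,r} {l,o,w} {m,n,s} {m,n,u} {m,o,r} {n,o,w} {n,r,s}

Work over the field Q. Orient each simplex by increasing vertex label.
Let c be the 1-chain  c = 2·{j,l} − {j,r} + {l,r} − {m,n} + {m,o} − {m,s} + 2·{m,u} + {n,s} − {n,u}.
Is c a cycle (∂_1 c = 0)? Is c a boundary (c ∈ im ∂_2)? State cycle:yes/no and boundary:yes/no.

cycle:no boundary:no

n_0=9 n_1=32 n_2=18  [Q]
∂1: piv[jl,jm,jn,jo,jr,js,ju,jw] rk=8  ker:lm,ln,lo,lr,ls,lw,mn,mo,mr,ms,mu,mw,no,nr,ns,nu,nw,or,ow,rs,ru,rw,sw,uw
∂2: piv[jlr,jlw,jmw,jnr,jru,jsw,lmo,lmr,lno,lns,lnw,lor,low,mns,mnu,nrs] rk=16  ker:mor,now
∂1c = −{j} + {l} − {m} − {n} + {o} + {u}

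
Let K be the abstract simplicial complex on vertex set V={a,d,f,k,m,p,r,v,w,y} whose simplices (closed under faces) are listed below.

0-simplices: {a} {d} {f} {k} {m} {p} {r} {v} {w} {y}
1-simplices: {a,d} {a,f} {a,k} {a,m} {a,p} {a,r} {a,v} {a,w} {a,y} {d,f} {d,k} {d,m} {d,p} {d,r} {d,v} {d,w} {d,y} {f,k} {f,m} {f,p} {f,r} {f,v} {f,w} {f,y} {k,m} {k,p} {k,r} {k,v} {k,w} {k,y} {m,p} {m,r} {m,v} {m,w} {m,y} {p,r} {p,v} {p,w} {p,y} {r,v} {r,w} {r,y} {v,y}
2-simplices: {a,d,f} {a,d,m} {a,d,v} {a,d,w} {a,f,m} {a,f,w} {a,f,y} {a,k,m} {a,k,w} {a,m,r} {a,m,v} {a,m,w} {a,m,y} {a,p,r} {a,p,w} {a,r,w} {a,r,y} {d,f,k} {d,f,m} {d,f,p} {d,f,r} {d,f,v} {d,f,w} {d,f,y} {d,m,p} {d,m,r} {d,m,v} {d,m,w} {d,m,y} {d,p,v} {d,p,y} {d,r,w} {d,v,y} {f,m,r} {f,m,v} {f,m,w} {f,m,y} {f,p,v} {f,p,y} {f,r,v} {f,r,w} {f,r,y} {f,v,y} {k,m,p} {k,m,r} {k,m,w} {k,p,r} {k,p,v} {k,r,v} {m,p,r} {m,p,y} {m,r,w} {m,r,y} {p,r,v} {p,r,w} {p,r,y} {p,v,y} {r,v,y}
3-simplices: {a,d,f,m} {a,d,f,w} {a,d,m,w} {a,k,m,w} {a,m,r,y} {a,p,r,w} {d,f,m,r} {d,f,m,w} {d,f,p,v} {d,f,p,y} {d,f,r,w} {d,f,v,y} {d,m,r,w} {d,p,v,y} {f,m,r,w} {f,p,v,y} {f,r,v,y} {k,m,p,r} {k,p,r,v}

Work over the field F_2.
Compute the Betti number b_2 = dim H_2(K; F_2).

n_0=10 n_1=43 n_2=58 n_3=19  [Z2]
∂1: piv[ad,af,ak,am,ap,ar,av,aw,ay] rk=9  ker:df,dk,dm,dp,dr,dv,dw,dy,fk,fm,fp,fr,fv,fw,fy,km,kp,kr,kv,kw,ky,mp,mr,mv,mw,my,pr,pv,pw,py,rv,rw,ry,vy
∂2: piv[adf,adm,adv,adw,afm,afw,afy,akm,akw,amr,amv,amw,amy,apr,apw,arw,ary,dfk,dfp,dfr,dfv,dfy,dmp,dmr,dpv,dpy,dvy,frv,kmp,kmr,kpr,kpv] rk=32  ker:dfm,dfw,dmv,dmw,dmy,drw,fmr,fmv,fmw,fmy,fpv,fpy,frw,fry,fvy,kmw,krv,mpr,mpy,mrw,mry,prv,prw,pry,pvy,rvy
∂3: piv[adfm,adfw,admw,akmw,amry,aprw,dfmr,dfmw,dfpv,dfpy,dfrw,dfvy,dmrw,dpvy,frvy,kmpr,kprv] rk=17  ker:fmrw,fpvy
b_2=(58−32)−17=9

b_2=9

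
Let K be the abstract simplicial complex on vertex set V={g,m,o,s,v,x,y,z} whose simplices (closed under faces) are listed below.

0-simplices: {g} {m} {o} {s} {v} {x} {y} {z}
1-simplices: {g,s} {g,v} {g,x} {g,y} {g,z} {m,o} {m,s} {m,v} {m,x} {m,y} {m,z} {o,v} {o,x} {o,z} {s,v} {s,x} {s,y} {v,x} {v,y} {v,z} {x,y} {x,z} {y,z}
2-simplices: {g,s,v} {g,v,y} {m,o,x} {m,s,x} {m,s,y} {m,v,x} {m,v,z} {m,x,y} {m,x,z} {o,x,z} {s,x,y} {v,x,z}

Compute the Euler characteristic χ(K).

n_0=8 n_1=23 n_2=12
χ=+8−23+12=-3

χ(K)=-3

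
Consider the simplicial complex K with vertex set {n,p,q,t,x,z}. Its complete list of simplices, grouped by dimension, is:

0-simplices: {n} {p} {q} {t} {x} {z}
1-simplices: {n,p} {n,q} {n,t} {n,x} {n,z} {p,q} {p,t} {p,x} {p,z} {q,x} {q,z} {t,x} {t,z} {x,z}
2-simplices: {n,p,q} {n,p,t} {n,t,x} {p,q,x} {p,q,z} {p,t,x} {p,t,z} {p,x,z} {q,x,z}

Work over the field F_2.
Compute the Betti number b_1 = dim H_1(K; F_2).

n_0=6 n_1=14 n_2=9  [Z2]
∂1: piv[np,nq,nt,nx,nz] rk=5  ker:pq,pt,px,pz,qx,qz,tx,tz,xz
∂2: piv[npq,npt,ntx,pqx,pqz,ptx,ptz,pxz] rk=8  ker:qxz
b_1=(14−5)−8=1

b_1=1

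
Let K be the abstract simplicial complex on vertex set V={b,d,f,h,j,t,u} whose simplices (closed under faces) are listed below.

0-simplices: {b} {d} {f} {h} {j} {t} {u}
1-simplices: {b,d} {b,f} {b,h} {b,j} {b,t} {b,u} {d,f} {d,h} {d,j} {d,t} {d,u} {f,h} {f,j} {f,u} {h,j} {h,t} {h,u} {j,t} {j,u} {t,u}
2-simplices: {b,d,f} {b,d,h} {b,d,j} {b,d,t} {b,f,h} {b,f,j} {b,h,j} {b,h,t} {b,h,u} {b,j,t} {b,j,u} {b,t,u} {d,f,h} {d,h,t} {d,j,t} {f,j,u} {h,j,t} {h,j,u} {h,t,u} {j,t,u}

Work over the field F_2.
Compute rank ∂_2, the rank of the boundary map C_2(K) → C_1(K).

n_0=7 n_1=20 n_2=20  [Z2]
∂1: piv[bd,bf,bh,bj,bt,bu] rk=6  ker:df,dh,dj,dt,du,fh,fj,fu,hj,ht,hu,jt,ju,tu
∂2: piv[bdf,bdh,bdj,bdt,bfh,bfj,bhj,bht,bhu,bjt,bju,btu,fju] rk=13  ker:dfh,dht,djt,hjt,hju,htu,jtu
rk∂_2=13

rank∂_2=13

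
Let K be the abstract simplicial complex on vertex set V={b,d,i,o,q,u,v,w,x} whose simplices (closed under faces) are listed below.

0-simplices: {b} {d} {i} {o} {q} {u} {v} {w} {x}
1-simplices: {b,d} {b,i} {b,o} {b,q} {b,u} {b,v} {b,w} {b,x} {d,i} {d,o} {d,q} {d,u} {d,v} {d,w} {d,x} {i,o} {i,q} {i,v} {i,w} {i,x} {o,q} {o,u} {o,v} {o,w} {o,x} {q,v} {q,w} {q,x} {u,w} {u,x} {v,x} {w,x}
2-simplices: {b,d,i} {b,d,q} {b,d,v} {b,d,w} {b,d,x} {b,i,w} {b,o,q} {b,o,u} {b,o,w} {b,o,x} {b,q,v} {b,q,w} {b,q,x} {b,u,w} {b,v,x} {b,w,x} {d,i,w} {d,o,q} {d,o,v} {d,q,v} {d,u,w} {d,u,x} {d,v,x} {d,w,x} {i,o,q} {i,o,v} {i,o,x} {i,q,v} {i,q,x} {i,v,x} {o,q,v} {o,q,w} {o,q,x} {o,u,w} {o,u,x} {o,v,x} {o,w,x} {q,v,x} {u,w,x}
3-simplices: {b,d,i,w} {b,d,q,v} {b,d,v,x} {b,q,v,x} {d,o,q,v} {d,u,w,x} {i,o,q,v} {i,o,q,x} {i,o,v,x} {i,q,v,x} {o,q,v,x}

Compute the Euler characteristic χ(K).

χ(K)=5

n_0=9 n_1=32 n_2=39 n_3=11
χ=+9−32+39−11=5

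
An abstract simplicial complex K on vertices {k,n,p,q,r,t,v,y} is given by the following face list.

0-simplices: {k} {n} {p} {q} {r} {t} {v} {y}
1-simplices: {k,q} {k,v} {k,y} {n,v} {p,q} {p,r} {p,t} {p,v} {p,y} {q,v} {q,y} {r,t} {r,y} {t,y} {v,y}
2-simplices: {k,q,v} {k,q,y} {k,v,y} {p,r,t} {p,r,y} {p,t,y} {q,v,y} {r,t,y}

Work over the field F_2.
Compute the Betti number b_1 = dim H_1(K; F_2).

b_1=2

n_0=8 n_1=15 n_2=8  [Z2]
∂1: piv[kq,kv,ky,nv,pq,pr,pt] rk=7  ker:pv,py,qv,qy,rt,ry,ty,vy
∂2: piv[kqv,kqy,kvy,prt,pry,pty] rk=6  ker:qvy,rty
b_1=(15−7)−6=2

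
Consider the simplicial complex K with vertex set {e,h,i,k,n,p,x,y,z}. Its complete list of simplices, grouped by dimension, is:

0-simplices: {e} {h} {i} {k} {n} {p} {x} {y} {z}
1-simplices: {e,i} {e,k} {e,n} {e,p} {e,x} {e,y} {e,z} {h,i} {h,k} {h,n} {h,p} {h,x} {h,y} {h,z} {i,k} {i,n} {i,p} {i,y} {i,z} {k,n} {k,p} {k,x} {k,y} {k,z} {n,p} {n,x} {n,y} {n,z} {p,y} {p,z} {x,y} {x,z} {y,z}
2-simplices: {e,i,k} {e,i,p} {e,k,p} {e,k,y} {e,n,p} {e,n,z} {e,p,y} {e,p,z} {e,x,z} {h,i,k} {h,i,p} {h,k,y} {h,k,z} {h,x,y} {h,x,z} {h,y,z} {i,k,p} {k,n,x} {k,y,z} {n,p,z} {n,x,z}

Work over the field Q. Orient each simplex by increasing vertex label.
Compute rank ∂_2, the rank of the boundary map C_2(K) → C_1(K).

n_0=9 n_1=33 n_2=21  [Q]
∂1: piv[ei,ek,en,ep,ex,ey,ez,hi] rk=8  ker:hk,hn,hp,hx,hy,hz,ik,in,ip,iy,iz,kn,kp,kx,ky,kz,np,nx,ny,nz,py,pz,xy,xz,yz
∂2: piv[eik,eip,ekp,eky,enp,enz,epy,epz,exz,hik,hip,hky,hkz,hxy,hxz,hyz,knx,nxz] rk=18  ker:ikp,kyz,npz
rk∂_2=18

rank∂_2=18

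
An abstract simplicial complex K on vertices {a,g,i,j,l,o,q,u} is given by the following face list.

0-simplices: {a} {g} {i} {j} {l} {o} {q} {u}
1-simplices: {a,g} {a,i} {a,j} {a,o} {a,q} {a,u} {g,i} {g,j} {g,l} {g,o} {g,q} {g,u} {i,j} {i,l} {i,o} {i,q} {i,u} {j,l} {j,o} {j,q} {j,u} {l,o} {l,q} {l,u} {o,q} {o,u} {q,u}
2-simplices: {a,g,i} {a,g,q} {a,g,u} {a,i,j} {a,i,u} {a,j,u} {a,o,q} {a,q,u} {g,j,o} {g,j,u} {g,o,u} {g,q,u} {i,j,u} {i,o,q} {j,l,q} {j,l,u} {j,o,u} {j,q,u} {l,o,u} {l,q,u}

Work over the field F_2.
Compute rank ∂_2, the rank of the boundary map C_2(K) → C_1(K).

n_0=8 n_1=27 n_2=20  [Z2]
∂1: piv[ag,ai,aj,ao,aq,au,gl] rk=7  ker:gi,gj,go,gq,gu,ij,il,io,iq,iu,jl,jo,jq,ju,lo,lq,lu,oq,ou,qu
∂2: piv[agi,agq,agu,aij,aiu,aju,aoq,aqu,gjo,gju,gou,ioq,jlq,jlu,jqu,lou] rk=16  ker:gqu,iju,jou,lqu
rk∂_2=16

rank∂_2=16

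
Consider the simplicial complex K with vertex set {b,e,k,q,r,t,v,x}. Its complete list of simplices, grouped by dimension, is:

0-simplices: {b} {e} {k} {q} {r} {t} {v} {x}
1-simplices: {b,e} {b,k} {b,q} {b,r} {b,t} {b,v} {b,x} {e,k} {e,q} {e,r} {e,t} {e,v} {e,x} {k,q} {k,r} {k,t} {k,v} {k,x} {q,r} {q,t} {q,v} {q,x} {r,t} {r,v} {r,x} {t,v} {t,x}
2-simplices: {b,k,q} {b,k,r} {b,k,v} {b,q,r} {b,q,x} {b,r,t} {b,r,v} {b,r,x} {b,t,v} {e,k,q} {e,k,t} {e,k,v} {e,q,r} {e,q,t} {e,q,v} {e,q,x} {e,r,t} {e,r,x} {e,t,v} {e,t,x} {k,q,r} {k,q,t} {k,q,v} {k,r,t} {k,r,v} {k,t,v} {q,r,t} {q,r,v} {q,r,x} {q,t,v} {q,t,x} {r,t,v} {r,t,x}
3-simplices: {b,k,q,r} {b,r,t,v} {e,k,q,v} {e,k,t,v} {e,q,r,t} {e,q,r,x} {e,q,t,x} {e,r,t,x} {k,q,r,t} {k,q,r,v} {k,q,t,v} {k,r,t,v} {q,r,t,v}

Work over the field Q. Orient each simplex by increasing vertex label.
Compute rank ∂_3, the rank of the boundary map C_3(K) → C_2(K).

n_0=8 n_1=27 n_2=33 n_3=13  [Q]
∂1: piv[be,bk,bq,br,bt,bv,bx] rk=7  ker:ek,eq,er,et,ev,ex,kq,kr,kt,kv,kx,qr,qt,qv,qx,rt,rv,rx,tv,tx
∂2: piv[bkq,bkr,bkv,bqr,bqx,brt,brv,brx,btv,ekq,ekt,ekv,eqr,eqt,eqv,eqx,ert,etx] rk=18  ker:erx,etv,kqr,kqt,kqv,krt,krv,ktv,qrt,qrv,qrx,qtv,qtx,rtv,rtx
∂3: piv[bkqr,brtv,ekqv,ektv,eqrt,eqrx,eqtx,ertx,kqrt,kqrv,kqtv,krtv] rk=12  ker:qrtv
rk∂_3=12

rank∂_3=12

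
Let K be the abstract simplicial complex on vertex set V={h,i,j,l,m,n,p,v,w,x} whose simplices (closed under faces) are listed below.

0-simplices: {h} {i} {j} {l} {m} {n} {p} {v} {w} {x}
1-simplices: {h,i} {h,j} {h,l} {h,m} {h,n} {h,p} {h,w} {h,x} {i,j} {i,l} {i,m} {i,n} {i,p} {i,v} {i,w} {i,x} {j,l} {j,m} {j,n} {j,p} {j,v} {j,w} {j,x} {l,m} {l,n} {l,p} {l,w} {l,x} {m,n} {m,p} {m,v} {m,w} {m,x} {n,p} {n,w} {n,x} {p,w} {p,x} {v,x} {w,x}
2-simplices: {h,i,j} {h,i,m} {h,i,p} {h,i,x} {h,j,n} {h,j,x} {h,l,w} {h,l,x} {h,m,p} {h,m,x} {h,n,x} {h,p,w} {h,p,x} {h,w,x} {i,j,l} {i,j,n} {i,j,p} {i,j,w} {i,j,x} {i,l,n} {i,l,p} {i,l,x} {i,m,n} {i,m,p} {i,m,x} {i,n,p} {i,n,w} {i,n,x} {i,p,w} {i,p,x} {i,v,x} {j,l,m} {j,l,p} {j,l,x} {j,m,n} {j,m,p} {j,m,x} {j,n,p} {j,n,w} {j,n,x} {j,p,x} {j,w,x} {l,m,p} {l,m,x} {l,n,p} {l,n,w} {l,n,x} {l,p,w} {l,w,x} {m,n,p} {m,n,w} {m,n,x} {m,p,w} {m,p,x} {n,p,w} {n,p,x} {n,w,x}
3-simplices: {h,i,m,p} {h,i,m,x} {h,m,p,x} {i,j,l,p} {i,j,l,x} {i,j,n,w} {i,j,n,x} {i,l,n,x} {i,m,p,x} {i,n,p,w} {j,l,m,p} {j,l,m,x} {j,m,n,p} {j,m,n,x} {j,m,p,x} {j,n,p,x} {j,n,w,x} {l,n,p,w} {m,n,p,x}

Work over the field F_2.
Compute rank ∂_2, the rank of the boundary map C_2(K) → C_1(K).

rank∂_2=29

n_0=10 n_1=40 n_2=57 n_3=19  [Z2]
∂1: piv[hi,hj,hl,hm,hn,hp,hw,hx,iv] rk=9  ker:ij,il,im,in,ip,iw,ix,jl,jm,jn,jp,jv,jw,jx,lm,ln,lp,lw,lx,mn,mp,mv,mw,mx,np,nw,nx,pw,px,vx,wx
∂2: piv[hij,him,hip,hix,hjn,hjx,hlw,hlx,hmp,hmx,hnx,hpw,hpx,hwx,ijl,ijn,ijp,ijw,iln,ilp,ilx,imn,inp,inw,ipw,ivx,jlm,jmn,mnw] rk=29  ker:ijx,imp,imx,inx,ipx,jlp,jlx,jmp,jmx,jnp,jnw,jnx,jpx,jwx,lmp,lmx,lnp,lnw,lnx,lpw,lwx,mnp,mnx,mpw,mpx,npw,npx,nwx
∂3: piv[himp,himx,hmpx,ijlp,ijlx,ijnw,ijnx,ilnx,impx,inpw,jlmp,jlmx,jmnp,jmnx,jmpx,jnpx,jnwx,lnpw] rk=18  ker:mnpx
rk∂_2=29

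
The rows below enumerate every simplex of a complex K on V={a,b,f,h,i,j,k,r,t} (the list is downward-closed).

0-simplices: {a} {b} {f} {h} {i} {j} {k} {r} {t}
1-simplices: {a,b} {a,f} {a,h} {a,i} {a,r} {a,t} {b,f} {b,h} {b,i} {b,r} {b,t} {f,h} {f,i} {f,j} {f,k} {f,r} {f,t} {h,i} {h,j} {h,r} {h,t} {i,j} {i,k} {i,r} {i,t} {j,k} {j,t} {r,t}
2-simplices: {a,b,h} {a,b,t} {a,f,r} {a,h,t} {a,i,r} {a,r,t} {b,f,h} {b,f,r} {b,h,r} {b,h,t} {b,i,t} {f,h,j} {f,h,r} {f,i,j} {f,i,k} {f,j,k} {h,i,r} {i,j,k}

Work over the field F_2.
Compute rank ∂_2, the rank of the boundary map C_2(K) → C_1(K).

n_0=9 n_1=28 n_2=18  [Z2]
∂1: piv[ab,af,ah,ai,ar,at,fj,fk] rk=8  ker:bf,bh,bi,br,bt,fh,fi,fr,ft,hi,hj,hr,ht,ij,ik,ir,it,jk,jt,rt
∂2: piv[abh,abt,afr,aht,air,art,bfh,bfr,bhr,bit,fhj,fij,fik,fjk,hir] rk=15  ker:bht,fhr,ijk
rk∂_2=15

rank∂_2=15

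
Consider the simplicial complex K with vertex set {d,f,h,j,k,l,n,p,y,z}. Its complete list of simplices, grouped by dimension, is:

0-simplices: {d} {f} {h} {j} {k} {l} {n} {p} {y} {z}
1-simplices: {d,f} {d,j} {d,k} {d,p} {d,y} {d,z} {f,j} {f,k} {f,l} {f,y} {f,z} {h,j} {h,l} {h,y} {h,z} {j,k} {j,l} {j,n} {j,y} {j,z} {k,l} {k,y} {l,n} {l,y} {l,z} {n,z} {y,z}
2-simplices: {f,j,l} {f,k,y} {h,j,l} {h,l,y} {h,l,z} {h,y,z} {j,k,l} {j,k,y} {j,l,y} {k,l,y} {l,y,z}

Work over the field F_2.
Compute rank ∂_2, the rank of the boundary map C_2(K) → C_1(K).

n_0=10 n_1=27 n_2=11  [Z2]
∂1: piv[df,dj,dk,dp,dy,dz,fl,hj,jn] rk=9  ker:fj,fk,fy,fz,hl,hy,hz,jk,jl,jy,jz,kl,ky,ln,ly,lz,nz,yz
∂2: piv[fjl,fky,hjl,hly,hlz,hyz,jkl,jky,jly] rk=9  ker:kly,lyz
rk∂_2=9

rank∂_2=9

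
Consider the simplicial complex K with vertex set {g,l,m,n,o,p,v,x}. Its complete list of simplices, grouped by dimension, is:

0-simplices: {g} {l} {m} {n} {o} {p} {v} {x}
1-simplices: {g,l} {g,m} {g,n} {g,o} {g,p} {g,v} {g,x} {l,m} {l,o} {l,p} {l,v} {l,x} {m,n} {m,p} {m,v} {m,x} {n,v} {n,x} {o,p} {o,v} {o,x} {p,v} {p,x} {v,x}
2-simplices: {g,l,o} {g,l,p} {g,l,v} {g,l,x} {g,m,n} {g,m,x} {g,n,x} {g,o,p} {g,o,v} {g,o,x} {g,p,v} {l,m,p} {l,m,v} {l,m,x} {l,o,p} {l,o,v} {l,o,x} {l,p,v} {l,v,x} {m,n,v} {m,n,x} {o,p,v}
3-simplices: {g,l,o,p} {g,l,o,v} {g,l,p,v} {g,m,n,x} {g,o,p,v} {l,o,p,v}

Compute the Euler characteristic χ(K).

χ(K)=0

n_0=8 n_1=24 n_2=22 n_3=6
χ=+8−24+22−6=0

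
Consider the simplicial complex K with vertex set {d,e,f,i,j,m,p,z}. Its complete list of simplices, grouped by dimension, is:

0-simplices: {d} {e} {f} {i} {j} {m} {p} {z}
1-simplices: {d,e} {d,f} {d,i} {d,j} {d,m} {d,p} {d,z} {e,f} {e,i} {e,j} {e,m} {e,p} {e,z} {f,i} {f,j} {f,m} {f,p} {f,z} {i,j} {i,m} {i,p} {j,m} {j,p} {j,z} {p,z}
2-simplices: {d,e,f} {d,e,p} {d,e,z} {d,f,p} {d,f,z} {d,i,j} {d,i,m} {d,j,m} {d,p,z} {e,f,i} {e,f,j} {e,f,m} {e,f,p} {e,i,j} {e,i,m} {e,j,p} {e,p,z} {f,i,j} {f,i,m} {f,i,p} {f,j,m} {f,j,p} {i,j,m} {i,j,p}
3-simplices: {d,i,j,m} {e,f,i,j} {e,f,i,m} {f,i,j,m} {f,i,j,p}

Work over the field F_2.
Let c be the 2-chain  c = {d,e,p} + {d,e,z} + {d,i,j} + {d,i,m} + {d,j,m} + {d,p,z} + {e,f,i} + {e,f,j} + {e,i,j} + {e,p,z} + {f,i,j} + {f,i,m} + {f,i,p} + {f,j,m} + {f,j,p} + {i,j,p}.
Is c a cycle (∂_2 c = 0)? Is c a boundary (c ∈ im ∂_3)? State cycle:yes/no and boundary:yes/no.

cycle:yes boundary:no

n_0=8 n_1=25 n_2=24 n_3=5  [Z2]
∂1: piv[de,df,di,dj,dm,dp,dz] rk=7  ker:ef,ei,ej,em,ep,ez,fi,fj,fm,fp,fz,ij,im,ip,jm,jp,jz,pz
∂2: piv[def,dep,dez,dfp,dfz,dij,dim,djm,dpz,efi,efj,efm,eij,eim,ejp,fip] rk=16  ker:efp,epz,fij,fim,fjm,fjp,ijm,ijp
∂3: piv[dijm,efij,efim,fijm,fijp] rk=5
∂2c = 0
c vs im∂3: residual ≠ 0 ⇒ not boundary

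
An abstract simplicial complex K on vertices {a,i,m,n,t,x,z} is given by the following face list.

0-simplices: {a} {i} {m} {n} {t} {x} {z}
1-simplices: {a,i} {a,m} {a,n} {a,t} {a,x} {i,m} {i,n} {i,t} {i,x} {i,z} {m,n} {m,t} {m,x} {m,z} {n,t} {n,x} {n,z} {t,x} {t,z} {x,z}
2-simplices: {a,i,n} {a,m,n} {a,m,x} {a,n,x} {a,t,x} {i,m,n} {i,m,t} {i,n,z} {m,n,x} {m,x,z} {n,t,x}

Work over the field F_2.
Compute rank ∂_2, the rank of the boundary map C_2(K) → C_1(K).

n_0=7 n_1=20 n_2=11  [Z2]
∂1: piv[ai,am,an,at,ax,iz] rk=6  ker:im,in,it,ix,mn,mt,mx,mz,nt,nx,nz,tx,tz,xz
∂2: piv[ain,amn,amx,anx,atx,imn,imt,inz,mxz,ntx] rk=10  ker:mnx
rk∂_2=10

rank∂_2=10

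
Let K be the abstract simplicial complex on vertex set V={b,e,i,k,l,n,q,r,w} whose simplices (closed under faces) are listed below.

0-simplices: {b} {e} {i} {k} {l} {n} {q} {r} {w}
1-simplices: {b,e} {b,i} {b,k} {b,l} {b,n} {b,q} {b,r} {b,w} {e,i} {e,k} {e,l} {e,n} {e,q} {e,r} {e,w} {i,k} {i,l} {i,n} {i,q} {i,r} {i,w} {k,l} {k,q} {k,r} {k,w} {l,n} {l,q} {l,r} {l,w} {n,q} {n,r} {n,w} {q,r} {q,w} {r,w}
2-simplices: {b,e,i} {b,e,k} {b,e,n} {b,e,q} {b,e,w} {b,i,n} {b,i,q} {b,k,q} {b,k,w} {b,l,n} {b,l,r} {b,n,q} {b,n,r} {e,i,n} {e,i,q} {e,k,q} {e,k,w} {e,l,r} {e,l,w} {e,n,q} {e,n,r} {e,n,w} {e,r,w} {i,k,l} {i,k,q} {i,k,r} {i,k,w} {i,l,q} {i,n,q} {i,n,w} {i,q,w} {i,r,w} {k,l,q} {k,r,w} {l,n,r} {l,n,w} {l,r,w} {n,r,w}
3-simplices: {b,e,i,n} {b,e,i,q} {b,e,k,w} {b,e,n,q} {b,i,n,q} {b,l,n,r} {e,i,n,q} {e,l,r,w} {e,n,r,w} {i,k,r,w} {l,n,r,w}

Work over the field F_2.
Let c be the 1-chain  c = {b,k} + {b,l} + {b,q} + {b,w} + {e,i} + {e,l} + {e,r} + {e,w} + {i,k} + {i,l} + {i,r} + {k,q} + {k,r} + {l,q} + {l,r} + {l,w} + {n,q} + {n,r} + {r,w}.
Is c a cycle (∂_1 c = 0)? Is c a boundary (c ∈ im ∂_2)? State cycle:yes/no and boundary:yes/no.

cycle:yes boundary:yes

n_0=9 n_1=35 n_2=38 n_3=11  [Z2]
∂1: piv[be,bi,bk,bl,bn,bq,br,bw] rk=8  ker:ei,ek,el,en,eq,er,ew,ik,il,in,iq,ir,iw,kl,kq,kr,kw,ln,lq,lr,lw,nq,nr,nw,qr,qw,rw
∂2: piv[bei,bek,ben,beq,bew,bin,biq,bkq,bkw,bln,blr,bnq,bnr,elr,elw,enr,enw,erw,ikl,ikq,ikr,ikw,ilq,iqw,irw] rk=25  ker:ein,eiq,ekq,ekw,enq,inq,inw,klq,krw,lnr,lnw,lrw,nrw
∂3: piv[bein,beiq,bekw,benq,binq,blnr,elrw,enrw,ikrw,lnrw] rk=10  ker:einq
∂1c = 0
c vs im∂2: reduces to 0 ⇒ boundary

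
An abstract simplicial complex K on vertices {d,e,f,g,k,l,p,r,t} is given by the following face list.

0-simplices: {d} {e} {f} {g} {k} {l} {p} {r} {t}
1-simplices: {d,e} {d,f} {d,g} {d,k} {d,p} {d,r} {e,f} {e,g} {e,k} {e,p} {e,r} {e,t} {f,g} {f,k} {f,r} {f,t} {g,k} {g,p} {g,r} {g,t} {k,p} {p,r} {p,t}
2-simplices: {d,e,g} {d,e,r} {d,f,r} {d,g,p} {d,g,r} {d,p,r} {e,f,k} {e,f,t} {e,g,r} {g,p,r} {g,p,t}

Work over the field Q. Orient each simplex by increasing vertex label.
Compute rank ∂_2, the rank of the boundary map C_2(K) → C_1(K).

n_0=9 n_1=23 n_2=11  [Q]
∂1: piv[de,df,dg,dk,dp,dr,et] rk=7  ker:ef,eg,ek,ep,er,fg,fk,fr,ft,gk,gp,gr,gt,kp,pr,pt
∂2: piv[deg,der,dfr,dgp,dgr,dpr,efk,eft,gpt] rk=9  ker:egr,gpr
rk∂_2=9

rank∂_2=9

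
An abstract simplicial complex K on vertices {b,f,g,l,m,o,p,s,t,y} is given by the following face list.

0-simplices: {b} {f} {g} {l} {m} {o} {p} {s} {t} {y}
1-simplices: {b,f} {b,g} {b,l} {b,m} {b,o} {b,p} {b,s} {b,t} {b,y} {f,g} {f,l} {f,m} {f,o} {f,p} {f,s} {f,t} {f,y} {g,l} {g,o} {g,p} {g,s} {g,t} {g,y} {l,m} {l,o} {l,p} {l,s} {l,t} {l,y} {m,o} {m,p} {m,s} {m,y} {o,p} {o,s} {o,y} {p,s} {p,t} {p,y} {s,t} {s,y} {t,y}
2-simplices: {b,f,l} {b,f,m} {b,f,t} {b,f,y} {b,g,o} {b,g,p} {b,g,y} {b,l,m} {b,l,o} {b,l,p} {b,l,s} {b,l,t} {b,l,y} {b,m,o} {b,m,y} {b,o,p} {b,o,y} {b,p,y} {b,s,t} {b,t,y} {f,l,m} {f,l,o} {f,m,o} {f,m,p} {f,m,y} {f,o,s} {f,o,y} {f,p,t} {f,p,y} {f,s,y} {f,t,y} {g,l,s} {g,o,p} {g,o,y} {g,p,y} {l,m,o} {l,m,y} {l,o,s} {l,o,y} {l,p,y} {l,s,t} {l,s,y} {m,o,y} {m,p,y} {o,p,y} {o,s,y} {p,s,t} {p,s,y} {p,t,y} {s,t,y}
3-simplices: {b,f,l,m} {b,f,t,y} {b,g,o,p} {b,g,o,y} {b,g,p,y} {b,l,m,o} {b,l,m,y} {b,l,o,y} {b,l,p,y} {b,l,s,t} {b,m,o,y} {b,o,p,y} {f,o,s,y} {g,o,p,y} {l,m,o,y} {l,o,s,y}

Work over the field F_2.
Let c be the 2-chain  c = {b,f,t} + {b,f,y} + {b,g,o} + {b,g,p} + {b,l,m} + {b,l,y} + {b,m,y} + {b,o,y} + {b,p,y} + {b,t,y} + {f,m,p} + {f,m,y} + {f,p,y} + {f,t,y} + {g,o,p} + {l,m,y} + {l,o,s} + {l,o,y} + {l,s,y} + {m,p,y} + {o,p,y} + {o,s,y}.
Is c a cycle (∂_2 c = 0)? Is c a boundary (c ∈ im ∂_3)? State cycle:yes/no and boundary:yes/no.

cycle:yes boundary:no

n_0=10 n_1=42 n_2=50 n_3=16  [Z2]
∂1: piv[bf,bg,bl,bm,bo,bp,bs,bt,by] rk=9  ker:fg,fl,fm,fo,fp,fs,ft,fy,gl,go,gp,gs,gt,gy,lm,lo,lp,ls,lt,ly,mo,mp,ms,my,op,os,oy,ps,pt,py,st,sy,ty
∂2: piv[bfl,bfm,bft,bfy,bgo,bgp,bgy,blm,blo,blp,bls,blt,bly,bmo,bmy,bop,boy,bpy,bst,bty,flo,fmp,fos,fpt,fpy,fsy,gls,los,pst] rk=29  ker:flm,fmo,fmy,foy,fty,gop,goy,gpy,lmo,lmy,loy,lpy,lst,lsy,moy,mpy,opy,osy,psy,pty,sty
∂3: piv[bflm,bfty,bgop,bgoy,bgpy,blmo,blmy,bloy,blpy,blst,bmoy,bopy,fosy,losy] rk=14  ker:gopy,lmoy
∂2c = 0
c vs im∂3: residual ≠ 0 ⇒ not boundary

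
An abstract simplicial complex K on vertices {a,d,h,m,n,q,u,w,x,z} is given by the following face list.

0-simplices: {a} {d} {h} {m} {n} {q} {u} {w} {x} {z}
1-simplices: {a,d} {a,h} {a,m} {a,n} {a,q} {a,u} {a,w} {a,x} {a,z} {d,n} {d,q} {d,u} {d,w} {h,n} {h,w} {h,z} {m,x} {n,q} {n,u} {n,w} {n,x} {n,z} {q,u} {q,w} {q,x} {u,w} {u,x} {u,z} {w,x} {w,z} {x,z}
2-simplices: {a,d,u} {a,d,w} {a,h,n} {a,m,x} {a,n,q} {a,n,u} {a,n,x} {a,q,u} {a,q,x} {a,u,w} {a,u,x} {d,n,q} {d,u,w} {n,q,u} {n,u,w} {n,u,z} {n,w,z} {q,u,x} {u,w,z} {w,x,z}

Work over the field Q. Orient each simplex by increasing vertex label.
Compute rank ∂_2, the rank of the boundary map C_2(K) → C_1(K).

rank∂_2=16

n_0=10 n_1=31 n_2=20  [Q]
∂1: piv[ad,ah,am,an,aq,au,aw,ax,az] rk=9  ker:dn,dq,du,dw,hn,hw,hz,mx,nq,nu,nw,nx,nz,qu,qw,qx,uw,ux,uz,wx,wz,xz
∂2: piv[adu,adw,ahn,amx,anq,anu,anx,aqu,aqx,auw,aux,dnq,nuw,nuz,nwz,wxz] rk=16  ker:duw,nqu,qux,uwz
rk∂_2=16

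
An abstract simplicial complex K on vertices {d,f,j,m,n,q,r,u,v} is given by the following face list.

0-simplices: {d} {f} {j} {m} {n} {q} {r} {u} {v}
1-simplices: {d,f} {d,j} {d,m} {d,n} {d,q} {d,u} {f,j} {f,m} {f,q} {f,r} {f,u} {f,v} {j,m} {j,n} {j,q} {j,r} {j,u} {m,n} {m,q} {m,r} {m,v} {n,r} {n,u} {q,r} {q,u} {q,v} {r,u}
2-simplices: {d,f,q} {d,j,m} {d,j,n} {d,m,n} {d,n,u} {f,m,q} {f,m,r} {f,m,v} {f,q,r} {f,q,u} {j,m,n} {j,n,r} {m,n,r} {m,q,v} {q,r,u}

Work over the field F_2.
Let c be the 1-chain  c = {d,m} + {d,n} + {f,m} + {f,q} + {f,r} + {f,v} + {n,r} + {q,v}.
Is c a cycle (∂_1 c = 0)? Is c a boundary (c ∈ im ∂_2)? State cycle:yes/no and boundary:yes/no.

n_0=9 n_1=27 n_2=15  [Z2]
∂1: piv[df,dj,dm,dn,dq,du,fr,fv] rk=8  ker:fj,fm,fq,fu,jm,jn,jq,jr,ju,mn,mq,mr,mv,nr,nu,qr,qu,qv,ru
∂2: piv[dfq,djm,djn,dmn,dnu,fmq,fmr,fmv,fqr,fqu,jnr,mnr,mqv,qru] rk=14  ker:jmn
∂1c = 0
c vs im∂2: reduces to 0 ⇒ boundary

cycle:yes boundary:yes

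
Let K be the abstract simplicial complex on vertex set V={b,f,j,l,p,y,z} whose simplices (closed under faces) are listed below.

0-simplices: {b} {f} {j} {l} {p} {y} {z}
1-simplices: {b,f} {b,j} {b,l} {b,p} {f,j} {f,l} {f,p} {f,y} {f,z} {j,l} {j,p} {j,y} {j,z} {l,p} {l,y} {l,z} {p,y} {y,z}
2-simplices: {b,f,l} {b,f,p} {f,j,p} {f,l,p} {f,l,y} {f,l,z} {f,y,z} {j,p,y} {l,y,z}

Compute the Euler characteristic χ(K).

χ(K)=-2

n_0=7 n_1=18 n_2=9
χ=+7−18+9=-2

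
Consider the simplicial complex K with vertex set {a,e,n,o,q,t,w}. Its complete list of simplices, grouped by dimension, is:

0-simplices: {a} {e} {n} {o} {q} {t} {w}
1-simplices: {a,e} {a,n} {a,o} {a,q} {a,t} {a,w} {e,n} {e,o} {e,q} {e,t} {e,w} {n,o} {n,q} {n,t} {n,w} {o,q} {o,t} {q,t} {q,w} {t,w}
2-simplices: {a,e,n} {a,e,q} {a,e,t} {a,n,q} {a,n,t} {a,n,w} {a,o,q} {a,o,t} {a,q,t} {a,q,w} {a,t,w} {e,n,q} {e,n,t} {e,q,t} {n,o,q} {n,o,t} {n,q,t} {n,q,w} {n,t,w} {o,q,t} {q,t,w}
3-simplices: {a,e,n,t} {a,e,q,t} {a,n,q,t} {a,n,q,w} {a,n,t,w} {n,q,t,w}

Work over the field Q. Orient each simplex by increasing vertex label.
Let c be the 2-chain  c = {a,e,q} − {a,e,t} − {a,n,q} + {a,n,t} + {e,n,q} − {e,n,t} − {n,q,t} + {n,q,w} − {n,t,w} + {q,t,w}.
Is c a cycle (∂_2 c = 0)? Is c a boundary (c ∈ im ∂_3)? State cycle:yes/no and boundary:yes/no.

n_0=7 n_1=20 n_2=21 n_3=6  [Q]
∂1: piv[ae,an,ao,aq,at,aw] rk=6  ker:en,eo,eq,et,ew,no,nq,nt,nw,oq,ot,qt,qw,tw
∂2: piv[aen,aeq,aet,anq,ant,anw,aoq,aot,aqt,aqw,atw,noq] rk=12  ker:enq,ent,eqt,not,nqt,nqw,ntw,oqt,qtw
∂3: piv[aent,aeqt,anqt,anqw,antw,nqtw] rk=6
∂2c = 0
c vs im∂3: residual ≠ 0 ⇒ not boundary

cycle:yes boundary:no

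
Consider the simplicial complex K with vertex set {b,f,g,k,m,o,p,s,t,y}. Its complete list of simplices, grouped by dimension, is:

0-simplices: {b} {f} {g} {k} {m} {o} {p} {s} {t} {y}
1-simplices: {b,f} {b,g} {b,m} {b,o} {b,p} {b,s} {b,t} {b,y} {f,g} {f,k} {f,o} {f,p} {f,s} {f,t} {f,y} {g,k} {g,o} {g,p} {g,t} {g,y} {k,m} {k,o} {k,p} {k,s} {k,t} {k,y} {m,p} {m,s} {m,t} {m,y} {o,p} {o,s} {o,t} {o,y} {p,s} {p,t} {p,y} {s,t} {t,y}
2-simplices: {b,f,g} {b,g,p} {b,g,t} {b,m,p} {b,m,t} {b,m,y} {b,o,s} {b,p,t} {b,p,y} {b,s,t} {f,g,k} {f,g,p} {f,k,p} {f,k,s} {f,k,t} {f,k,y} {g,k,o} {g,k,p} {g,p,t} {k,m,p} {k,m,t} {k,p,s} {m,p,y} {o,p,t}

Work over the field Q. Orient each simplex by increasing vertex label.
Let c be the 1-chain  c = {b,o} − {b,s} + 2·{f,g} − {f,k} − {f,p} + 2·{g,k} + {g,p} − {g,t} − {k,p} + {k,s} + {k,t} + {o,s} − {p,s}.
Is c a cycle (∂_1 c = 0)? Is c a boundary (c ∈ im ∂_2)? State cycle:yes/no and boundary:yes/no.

n_0=10 n_1=39 n_2=24  [Q]
∂1: piv[bf,bg,bm,bo,bp,bs,bt,by,fk] rk=9  ker:fg,fo,fp,fs,ft,fy,gk,go,gp,gt,gy,km,ko,kp,ks,kt,ky,mp,ms,mt,my,op,os,ot,oy,ps,pt,py,st,ty
∂2: piv[bfg,bgp,bgt,bmp,bmt,bmy,bos,bpt,bpy,bst,fgk,fgp,fkp,fks,fkt,fky,gko,kmp,kmt,kps,opt] rk=21  ker:gkp,gpt,mpy
∂1c = 0
c vs im∂2: reduces to 0 ⇒ boundary

cycle:yes boundary:yes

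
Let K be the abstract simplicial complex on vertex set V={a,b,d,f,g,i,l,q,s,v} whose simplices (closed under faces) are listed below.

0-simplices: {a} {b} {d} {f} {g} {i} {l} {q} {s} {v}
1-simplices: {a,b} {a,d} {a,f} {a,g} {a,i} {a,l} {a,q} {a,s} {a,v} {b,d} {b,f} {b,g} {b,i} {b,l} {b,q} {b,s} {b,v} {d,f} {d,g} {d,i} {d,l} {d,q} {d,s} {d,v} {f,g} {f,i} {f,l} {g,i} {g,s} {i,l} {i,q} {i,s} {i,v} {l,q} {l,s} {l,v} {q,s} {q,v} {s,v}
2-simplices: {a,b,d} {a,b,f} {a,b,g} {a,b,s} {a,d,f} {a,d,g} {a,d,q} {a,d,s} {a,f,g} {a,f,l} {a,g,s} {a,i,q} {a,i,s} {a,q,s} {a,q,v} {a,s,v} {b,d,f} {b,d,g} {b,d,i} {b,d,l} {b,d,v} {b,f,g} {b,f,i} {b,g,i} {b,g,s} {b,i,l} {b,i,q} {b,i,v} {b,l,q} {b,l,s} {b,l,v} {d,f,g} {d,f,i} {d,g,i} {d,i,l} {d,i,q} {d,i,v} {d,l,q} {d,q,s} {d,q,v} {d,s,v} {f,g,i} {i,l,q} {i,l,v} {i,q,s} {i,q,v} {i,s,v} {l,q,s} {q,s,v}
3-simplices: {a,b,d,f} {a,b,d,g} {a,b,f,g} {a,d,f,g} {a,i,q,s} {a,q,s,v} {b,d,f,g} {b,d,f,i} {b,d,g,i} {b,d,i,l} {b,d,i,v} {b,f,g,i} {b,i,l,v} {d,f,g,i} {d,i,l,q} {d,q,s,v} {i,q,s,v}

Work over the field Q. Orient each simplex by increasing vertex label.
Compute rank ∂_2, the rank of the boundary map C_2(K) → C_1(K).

n_0=10 n_1=39 n_2=49 n_3=17  [Q]
∂1: piv[ab,ad,af,ag,ai,al,aq,as,av] rk=9  ker:bd,bf,bg,bi,bl,bq,bs,bv,df,dg,di,dl,dq,ds,dv,fg,fi,fl,gi,gs,il,iq,is,iv,lq,ls,lv,qs,qv,sv
∂2: piv[abd,abf,abg,abs,adf,adg,adq,ads,afg,afl,ags,aiq,ais,aqs,aqv,asv,bdi,bdl,bdv,bfi,bgi,bil,biq,biv,blq,bls,blv,diq,dqv] rk=29  ker:bdf,bdg,bfg,bgs,dfg,dfi,dgi,dil,div,dlq,dqs,dsv,fgi,ilq,ilv,iqs,iqv,isv,lqs,qsv
∂3: piv[abdf,abdg,abfg,adfg,aiqs,aqsv,bdfi,bdgi,bdil,bdiv,bfgi,bilv,dilq,dqsv,iqsv] rk=15  ker:bdfg,dfgi
rk∂_2=29

rank∂_2=29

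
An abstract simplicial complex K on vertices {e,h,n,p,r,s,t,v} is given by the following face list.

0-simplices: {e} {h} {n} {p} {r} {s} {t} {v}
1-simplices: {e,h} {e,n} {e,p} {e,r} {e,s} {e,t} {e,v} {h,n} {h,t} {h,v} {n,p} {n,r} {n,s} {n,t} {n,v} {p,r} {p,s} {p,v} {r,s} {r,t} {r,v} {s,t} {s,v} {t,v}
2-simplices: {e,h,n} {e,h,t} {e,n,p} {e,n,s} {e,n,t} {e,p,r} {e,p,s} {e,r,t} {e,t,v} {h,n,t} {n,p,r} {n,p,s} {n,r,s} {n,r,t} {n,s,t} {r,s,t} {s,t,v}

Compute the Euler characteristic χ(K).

n_0=8 n_1=24 n_2=17
χ=+8−24+17=1

χ(K)=1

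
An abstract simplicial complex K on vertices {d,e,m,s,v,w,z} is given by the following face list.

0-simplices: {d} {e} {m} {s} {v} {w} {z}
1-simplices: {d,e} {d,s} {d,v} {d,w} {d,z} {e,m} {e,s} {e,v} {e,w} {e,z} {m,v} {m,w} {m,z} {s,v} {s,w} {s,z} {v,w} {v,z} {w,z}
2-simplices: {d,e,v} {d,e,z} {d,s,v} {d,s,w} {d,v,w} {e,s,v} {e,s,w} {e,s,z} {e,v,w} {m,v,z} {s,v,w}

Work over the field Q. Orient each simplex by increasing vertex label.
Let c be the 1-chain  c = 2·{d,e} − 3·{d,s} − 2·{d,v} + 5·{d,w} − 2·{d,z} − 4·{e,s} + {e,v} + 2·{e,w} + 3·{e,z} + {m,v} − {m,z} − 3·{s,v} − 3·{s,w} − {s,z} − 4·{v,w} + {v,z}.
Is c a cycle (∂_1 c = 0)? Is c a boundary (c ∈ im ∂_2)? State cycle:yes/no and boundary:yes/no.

n_0=7 n_1=19 n_2=11  [Q]
∂1: piv[de,ds,dv,dw,dz,em] rk=6  ker:es,ev,ew,ez,mv,mw,mz,sv,sw,sz,vw,vz,wz
∂2: piv[dev,dez,dsv,dsw,dvw,esv,esw,esz,mvz] rk=9  ker:evw,svw
∂1c = 0
c vs im∂2: reduces to 0 ⇒ boundary

cycle:yes boundary:yes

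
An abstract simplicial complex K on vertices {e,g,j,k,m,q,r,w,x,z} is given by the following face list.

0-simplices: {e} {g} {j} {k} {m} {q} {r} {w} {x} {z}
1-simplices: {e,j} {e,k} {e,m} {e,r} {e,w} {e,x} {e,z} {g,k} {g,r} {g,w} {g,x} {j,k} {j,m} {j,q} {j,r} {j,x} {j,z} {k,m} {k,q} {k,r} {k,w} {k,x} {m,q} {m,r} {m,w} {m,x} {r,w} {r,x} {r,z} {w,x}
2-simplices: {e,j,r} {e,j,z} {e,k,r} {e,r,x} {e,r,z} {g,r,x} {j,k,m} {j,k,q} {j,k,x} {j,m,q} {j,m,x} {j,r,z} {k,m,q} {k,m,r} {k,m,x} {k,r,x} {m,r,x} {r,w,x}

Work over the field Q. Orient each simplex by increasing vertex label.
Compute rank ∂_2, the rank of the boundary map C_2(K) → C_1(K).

n_0=10 n_1=30 n_2=18  [Q]
∂1: piv[ej,ek,em,er,ew,ex,ez,gk,jq] rk=9  ker:gr,gw,gx,jk,jm,jr,jx,jz,km,kq,kr,kw,kx,mq,mr,mw,mx,rw,rx,rz,wx
∂2: piv[ejr,ejz,ekr,erx,erz,grx,jkm,jkq,jkx,jmq,jmx,kmr,krx,rwx] rk=14  ker:jrz,kmq,kmx,mrx
rk∂_2=14

rank∂_2=14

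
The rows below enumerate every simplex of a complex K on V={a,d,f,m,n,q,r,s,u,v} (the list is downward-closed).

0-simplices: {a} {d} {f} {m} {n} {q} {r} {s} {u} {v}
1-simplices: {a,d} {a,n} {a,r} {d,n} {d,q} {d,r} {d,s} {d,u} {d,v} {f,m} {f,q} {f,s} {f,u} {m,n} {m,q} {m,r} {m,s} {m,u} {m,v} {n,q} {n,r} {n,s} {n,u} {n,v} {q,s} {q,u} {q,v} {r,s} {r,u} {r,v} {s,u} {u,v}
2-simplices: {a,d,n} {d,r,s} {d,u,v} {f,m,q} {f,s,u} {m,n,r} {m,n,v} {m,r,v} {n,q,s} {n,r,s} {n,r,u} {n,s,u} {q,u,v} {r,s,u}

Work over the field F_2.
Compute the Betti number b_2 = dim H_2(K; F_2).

n_0=10 n_1=32 n_2=14  [Z2]
∂1: piv[ad,an,ar,dq,ds,du,dv,fm,fq] rk=9  ker:dn,dr,fs,fu,mn,mq,mr,ms,mu,mv,nq,nr,ns,nu,nv,qs,qu,qv,rs,ru,rv,su,uv
∂2: piv[adn,drs,duv,fmq,fsu,mnr,mnv,mrv,nqs,nrs,nru,nsu,quv] rk=13  ker:rsu
b_2=(14−13)−0=1

b_2=1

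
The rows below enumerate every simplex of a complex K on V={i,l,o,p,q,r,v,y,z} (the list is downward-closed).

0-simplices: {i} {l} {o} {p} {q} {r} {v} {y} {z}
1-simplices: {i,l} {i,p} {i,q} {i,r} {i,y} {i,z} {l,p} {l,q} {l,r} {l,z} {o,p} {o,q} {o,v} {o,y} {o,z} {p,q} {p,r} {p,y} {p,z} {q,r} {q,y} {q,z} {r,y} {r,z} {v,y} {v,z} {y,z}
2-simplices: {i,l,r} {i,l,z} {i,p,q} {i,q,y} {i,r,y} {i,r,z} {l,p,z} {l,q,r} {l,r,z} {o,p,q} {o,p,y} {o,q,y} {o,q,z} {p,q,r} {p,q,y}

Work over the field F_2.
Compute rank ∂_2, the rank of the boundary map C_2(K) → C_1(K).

rank∂_2=13

n_0=9 n_1=27 n_2=15  [Z2]
∂1: piv[il,ip,iq,ir,iy,iz,op,ov] rk=8  ker:lp,lq,lr,lz,oq,oy,oz,pq,pr,py,pz,qr,qy,qz,ry,rz,vy,vz,yz
∂2: piv[ilr,ilz,ipq,iqy,iry,irz,lpz,lqr,opq,opy,oqy,oqz,pqr] rk=13  ker:lrz,pqy
rk∂_2=13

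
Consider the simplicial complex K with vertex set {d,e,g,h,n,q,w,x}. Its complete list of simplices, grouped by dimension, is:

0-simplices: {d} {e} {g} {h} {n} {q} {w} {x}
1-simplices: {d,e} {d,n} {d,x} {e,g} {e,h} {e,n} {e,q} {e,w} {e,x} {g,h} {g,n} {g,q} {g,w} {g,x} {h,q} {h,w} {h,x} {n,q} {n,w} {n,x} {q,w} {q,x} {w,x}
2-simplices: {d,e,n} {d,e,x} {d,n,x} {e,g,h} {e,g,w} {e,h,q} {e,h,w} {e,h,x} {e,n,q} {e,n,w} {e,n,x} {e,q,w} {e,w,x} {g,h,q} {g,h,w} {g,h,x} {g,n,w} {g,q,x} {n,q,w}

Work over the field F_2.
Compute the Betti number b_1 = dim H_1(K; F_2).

b_1=0

n_0=8 n_1=23 n_2=19  [Z2]
∂1: piv[de,dn,dx,eg,eh,eq,ew] rk=7  ker:en,ex,gh,gn,gq,gw,gx,hq,hw,hx,nq,nw,nx,qw,qx,wx
∂2: piv[den,dex,dnx,egh,egw,ehq,ehw,ehx,enq,enw,eqw,ewx,ghq,ghx,gnw,gqx] rk=16  ker:enx,ghw,nqw
b_1=(23−7)−16=0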